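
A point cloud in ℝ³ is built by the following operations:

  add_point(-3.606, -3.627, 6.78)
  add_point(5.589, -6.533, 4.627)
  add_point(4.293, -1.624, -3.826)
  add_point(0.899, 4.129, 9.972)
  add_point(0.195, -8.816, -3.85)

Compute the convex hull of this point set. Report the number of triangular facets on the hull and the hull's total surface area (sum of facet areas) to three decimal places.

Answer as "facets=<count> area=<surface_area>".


Points on the hull: [0, 1, 2, 3, 4] (5 of 5).

Per-facet area ½‖(b−a)×(c−a)‖:
  f1: (p3, p1, p0) → 46.6494
  f2: (p4, p1, p0) → 49.3816
  f3: (p2, p3, p0) → 63.0807
  f4: (p2, p4, p0) → 50.2329
  f5: (p2, p3, p1) → 62.8378
  f6: (p2, p4, p1) → 37.9955
Σ area = 310.178

Check V−E+F: 5 − 9 + 6 = 2.

facets=6 area=310.178


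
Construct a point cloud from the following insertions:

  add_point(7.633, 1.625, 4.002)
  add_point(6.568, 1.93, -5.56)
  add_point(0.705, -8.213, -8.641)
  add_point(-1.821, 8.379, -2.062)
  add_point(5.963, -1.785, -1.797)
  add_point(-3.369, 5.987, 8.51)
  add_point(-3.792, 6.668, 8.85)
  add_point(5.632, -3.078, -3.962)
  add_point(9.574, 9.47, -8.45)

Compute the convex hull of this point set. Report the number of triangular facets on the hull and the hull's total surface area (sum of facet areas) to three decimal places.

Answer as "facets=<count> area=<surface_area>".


Hull vertices (7/9): indices [0, 2, 3, 5, 6, 7, 8].

Triangle areas on the boundary:
  f1: (p0, p8, p6) → 97.0829
  f2: (p3, p8, p6) → 56.5470
  f3: (p3, p2, p6) → 98.1918
  f4: (p3, p2, p8) → 115.1777
  f5: (p5, p2, p6) → 4.7919
  f6: (p5, p0, p6) → 3.0730
  f7: (p5, p0, p2) → 109.8856
  f8: (p7, p2, p8) → 50.1455
  f9: (p7, p0, p8) → 63.8823
  f10: (p7, p0, p2) → 18.8130
Σ area = 617.590

Euler characteristic 7−15+10 = 2 ✓

facets=10 area=617.590


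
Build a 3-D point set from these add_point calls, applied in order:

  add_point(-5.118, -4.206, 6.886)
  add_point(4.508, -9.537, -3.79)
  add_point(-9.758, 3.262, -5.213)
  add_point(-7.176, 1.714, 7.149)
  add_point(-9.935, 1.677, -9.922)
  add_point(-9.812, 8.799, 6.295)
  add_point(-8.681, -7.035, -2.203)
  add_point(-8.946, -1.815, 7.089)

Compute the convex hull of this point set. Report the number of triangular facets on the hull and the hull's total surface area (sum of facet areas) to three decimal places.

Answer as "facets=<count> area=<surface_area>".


Points on the hull: [0, 1, 3, 4, 5, 6, 7] (7 of 8).

Triangle areas on the boundary:
  f1: (p5, p1, p4) → 170.4680
  f2: (p3, p5, p1) → 54.5824
  f3: (p6, p1, p4) → 78.0436
  f4: (p0, p3, p1) → 39.7318
  f5: (p0, p6, p1) → 67.5048
  f6: (p7, p0, p3) → 8.8800
  f7: (p7, p0, p6) → 22.8221
  f8: (p7, p3, p5) → 11.0767
  f9: (p7, p5, p4) → 89.2424
  f10: (p7, p6, p4) → 61.0450
Σ area = 603.397

Check V−E+F: 7 − 15 + 10 = 2.

facets=10 area=603.397


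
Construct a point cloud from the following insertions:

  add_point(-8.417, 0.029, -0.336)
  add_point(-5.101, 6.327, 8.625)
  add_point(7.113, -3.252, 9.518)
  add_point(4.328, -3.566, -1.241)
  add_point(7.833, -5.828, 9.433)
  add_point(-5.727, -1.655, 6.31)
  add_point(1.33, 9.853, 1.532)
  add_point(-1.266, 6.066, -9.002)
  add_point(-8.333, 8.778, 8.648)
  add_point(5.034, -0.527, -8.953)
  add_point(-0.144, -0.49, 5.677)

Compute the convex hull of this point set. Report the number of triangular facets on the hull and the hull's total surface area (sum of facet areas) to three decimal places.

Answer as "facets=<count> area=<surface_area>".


Hull vertices (9/11): indices [0, 2, 3, 4, 5, 6, 7, 8, 9].

Area of each hull facet:
  f1: (p8, p7, p0) → 79.0362
  f2: (p8, p7, p6) → 65.3274
  f3: (p9, p7, p0) → 58.1062
  f4: (p9, p7, p6) → 52.2383
  f5: (p5, p8, p0) → 40.2714
  f6: (p5, p8, p4) → 71.4763
  f7: (p2, p8, p4) → 15.6790
  f8: (p2, p8, p6) → 98.5114
  f9: (p2, p9, p4) → 24.8957
  f10: (p2, p9, p6) → 119.1669
  f11: (p3, p9, p0) → 55.1533
  f12: (p3, p9, p4) → 19.8096
  f13: (p3, p5, p0) → 45.7658
  f14: (p3, p5, p4) → 69.9335
Σ area = 815.371

Check V−E+F: 9 − 21 + 14 = 2.

facets=14 area=815.371


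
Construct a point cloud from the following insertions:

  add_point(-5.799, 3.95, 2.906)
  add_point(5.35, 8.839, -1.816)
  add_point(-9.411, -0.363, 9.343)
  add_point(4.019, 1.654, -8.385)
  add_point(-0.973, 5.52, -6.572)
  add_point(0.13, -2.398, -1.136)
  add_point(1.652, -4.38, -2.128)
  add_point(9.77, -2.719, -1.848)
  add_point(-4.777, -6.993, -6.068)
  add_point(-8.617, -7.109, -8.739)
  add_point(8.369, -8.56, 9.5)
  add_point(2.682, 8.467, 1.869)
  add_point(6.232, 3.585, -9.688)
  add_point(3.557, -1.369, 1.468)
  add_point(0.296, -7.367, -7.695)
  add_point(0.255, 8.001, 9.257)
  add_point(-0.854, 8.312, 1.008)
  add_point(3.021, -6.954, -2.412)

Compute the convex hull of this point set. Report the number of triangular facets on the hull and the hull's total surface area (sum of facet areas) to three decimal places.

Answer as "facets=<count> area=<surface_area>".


Hull vertices (11/18): indices [0, 1, 2, 4, 7, 9, 10, 12, 14, 15, 16].

Triangle areas on the boundary:
  f1: (p10, p1, p7) → 73.3625
  f2: (p9, p10, p2) → 186.1400
  f3: (p15, p10, p2) → 113.9826
  f4: (p15, p10, p1) → 111.9859
  f5: (p16, p15, p1) → 27.2387
  f6: (p12, p1, p7) → 49.0562
  f7: (p0, p9, p2) → 69.1689
  f8: (p0, p15, p2) → 41.3019
  f9: (p0, p16, p15) → 27.9880
  f10: (p4, p12, p9) → 59.1208
  f11: (p4, p0, p9) → 78.1393
  f12: (p4, p0, p16) → 27.7049
  f13: (p4, p16, p1) → 25.8949
  f14: (p4, p12, p1) → 32.4835
  f15: (p14, p12, p9) → 51.2919
  f16: (p14, p9, p10) → 72.5590
  f17: (p14, p12, p7) → 59.2587
  f18: (p14, p10, p7) → 76.3582
Σ area = 1183.036

Euler: V−E+F = 11−27+18 = 2.

facets=18 area=1183.036


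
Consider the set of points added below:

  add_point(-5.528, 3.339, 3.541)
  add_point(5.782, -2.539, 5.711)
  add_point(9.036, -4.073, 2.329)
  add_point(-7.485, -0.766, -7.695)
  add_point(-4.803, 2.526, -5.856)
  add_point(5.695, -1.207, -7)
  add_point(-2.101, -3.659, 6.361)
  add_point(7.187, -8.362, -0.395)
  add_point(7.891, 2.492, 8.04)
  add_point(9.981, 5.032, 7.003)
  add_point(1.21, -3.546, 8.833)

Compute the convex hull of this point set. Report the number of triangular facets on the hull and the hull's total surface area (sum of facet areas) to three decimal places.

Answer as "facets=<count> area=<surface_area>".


Points on the hull: [0, 2, 3, 4, 5, 6, 7, 8, 9, 10] (10 of 11).

Area of each hull facet:
  f1: (p5, p7, p3) → 63.5856
  f2: (p8, p0, p9) → 22.0260
  f3: (p8, p0, p10) → 49.6795
  f4: (p4, p5, p3) → 24.9840
  f5: (p4, p5, p9) → 89.0991
  f6: (p4, p0, p3) → 19.9482
  f7: (p4, p0, p9) → 74.7335
  f8: (p2, p5, p9) → 51.9945
  f9: (p2, p5, p7) → 26.1646
  f10: (p2, p8, p9) → 14.5460
  f11: (p2, p10, p7) → 27.4088
  f12: (p2, p8, p10) → 37.2176
  f13: (p6, p0, p3) → 49.9899
  f14: (p6, p0, p10) → 14.7147
  f15: (p6, p7, p3) → 93.8121
  f16: (p6, p10, p7) → 24.7436
Σ area = 684.648

Check V−E+F: 10 − 24 + 16 = 2.

facets=16 area=684.648


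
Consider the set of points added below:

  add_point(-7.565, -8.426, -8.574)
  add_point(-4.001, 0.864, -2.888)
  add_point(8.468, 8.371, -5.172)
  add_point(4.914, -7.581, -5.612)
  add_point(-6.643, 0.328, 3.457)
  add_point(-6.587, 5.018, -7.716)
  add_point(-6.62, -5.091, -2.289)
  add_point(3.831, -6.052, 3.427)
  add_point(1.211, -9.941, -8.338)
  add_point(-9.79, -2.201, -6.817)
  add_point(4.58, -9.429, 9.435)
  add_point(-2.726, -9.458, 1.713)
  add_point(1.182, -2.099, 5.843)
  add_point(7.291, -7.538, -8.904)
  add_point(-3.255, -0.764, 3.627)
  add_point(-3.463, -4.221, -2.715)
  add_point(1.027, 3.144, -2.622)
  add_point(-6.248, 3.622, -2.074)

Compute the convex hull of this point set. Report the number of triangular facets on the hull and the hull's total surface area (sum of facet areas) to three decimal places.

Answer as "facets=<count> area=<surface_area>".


Points on the hull: [0, 2, 4, 5, 6, 8, 9, 10, 11, 12, 13, 17] (12 of 18).

Area of each hull facet:
  f1: (p13, p10, p2) → 151.6303
  f2: (p5, p0, p9) → 20.2694
  f3: (p5, p13, p2) → 121.5537
  f4: (p5, p0, p13) → 99.6762
  f5: (p12, p10, p2) → 58.7865
  f6: (p12, p4, p2) → 71.8567
  f7: (p12, p4, p10) → 26.8736
  f8: (p8, p13, p10) → 59.0897
  f9: (p8, p0, p13) → 15.4851
  f10: (p6, p4, p9) → 24.0892
  f11: (p6, p0, p9) → 19.5464
  f12: (p17, p4, p2) → 47.0551
  f13: (p17, p5, p2) → 44.9019
  f14: (p17, p4, p9) → 26.6281
  f15: (p17, p5, p9) → 22.0442
  f16: (p11, p8, p10) → 51.9774
  f17: (p11, p8, p0) → 45.2319
  f18: (p11, p6, p0) → 24.4188
  f19: (p11, p4, p10) → 56.3002
  f20: (p11, p6, p4) → 27.9917
Σ area = 1015.406

Check V−E+F: 12 − 30 + 20 = 2.

facets=20 area=1015.406


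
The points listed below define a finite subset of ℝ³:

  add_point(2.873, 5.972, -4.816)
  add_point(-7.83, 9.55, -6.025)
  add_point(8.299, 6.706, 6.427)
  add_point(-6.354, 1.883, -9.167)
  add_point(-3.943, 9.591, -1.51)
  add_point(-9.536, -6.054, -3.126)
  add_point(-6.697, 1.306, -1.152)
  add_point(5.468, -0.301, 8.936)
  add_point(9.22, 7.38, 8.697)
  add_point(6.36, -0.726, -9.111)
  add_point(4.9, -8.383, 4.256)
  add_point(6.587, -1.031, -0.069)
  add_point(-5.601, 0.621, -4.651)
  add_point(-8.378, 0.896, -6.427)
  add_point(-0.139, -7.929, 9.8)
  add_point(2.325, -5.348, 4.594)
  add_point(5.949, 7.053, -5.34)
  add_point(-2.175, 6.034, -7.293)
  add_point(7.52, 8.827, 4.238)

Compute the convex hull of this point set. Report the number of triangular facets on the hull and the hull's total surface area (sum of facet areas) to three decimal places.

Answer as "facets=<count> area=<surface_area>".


Points on the hull: [1, 3, 4, 5, 6, 7, 8, 9, 10, 13, 14, 16, 17, 18] (14 of 19).

Facet areas (half cross-product norm):
  f1: (p14, p10, p5) → 59.2336
  f2: (p9, p10, p5) → 117.4073
  f3: (p9, p3, p5) → 67.2467
  f4: (p9, p10, p8) → 126.5988
  f5: (p7, p10, p8) → 24.6063
  f6: (p7, p14, p8) → 7.6731
  f7: (p7, p14, p10) → 32.4651
  f8: (p13, p3, p5) → 10.3501
  f9: (p13, p1, p5) → 16.0255
  f10: (p13, p1, p3) → 14.7880
  f11: (p6, p14, p5) → 62.5420
  f12: (p6, p1, p5) → 31.0670
  f13: (p4, p14, p8) → 145.8989
  f14: (p4, p6, p14) → 61.3672
  f15: (p4, p6, p1) → 25.5995
  f16: (p16, p9, p8) → 56.2085
  f17: (p17, p1, p3) → 20.6833
  f18: (p17, p9, p3) → 34.0507
  f19: (p17, p16, p1) → 20.4023
  f20: (p17, p16, p9) → 35.9308
  f21: (p18, p4, p1) → 14.9209
  f22: (p18, p16, p1) → 68.1374
  f23: (p18, p4, p8) → 22.1754
  f24: (p18, p16, p8) → 12.1240
Σ area = 1087.502

Euler: V−E+F = 14−36+24 = 2.

facets=24 area=1087.502


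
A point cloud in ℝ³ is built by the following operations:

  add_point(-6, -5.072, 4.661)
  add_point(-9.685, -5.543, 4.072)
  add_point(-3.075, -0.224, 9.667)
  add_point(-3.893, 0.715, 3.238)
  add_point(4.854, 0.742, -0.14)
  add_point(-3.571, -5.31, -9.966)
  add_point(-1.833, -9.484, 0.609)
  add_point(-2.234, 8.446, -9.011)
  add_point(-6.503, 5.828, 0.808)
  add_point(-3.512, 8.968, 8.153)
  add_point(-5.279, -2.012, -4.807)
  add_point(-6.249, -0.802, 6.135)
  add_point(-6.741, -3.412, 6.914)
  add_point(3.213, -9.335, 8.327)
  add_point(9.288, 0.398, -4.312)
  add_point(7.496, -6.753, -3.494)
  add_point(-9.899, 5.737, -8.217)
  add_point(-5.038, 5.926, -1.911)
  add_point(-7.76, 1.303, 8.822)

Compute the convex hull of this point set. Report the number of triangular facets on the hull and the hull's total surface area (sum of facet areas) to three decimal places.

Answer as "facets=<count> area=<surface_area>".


12 of the 19 inputs are extreme points: [1, 2, 5, 6, 7, 9, 12, 13, 14, 15, 16, 18].

Triangle areas on the boundary:
  f1: (p13, p9, p14) → 151.1146
  f2: (p7, p9, p16) → 69.4604
  f3: (p7, p9, p14) → 123.7994
  f4: (p7, p5, p16) → 51.5258
  f5: (p7, p5, p14) → 92.0613
  f6: (p1, p5, p16) → 93.6010
  f7: (p1, p5, p6) → 54.2063
  f8: (p1, p13, p6) → 43.1082
  f9: (p15, p5, p14) → 47.8008
  f10: (p15, p5, p6) → 57.5263
  f11: (p15, p13, p14) → 44.1068
  f12: (p15, p13, p6) → 48.0056
  f13: (p18, p9, p16) → 75.7972
  f14: (p18, p1, p16) → 70.7354
  f15: (p2, p13, p9) → 30.3327
  f16: (p2, p18, p9) → 21.6362
  f17: (p2, p18, p13) → 18.1922
  f18: (p12, p1, p13) → 24.8485
  f19: (p12, p18, p13) → 24.5599
  f20: (p12, p18, p1) → 10.2137
Σ area = 1152.633

Check V−E+F: 12 − 30 + 20 = 2.

facets=20 area=1152.633


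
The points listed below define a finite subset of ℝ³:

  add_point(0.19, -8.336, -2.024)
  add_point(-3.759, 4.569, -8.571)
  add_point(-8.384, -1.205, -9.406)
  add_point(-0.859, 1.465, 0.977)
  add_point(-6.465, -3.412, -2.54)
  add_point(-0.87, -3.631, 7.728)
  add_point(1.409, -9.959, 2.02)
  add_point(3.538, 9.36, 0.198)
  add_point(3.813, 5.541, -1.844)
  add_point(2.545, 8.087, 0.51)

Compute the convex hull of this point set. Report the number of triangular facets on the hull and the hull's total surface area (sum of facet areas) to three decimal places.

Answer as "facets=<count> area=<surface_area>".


Points on the hull: [0, 1, 2, 4, 5, 6, 7, 8, 9] (9 of 10).

Triangle areas on the boundary:
  f1: (p7, p6, p8) → 24.2342
  f2: (p7, p5, p6) → 67.4650
  f3: (p0, p6, p2) → 15.5773
  f4: (p0, p6, p8) → 31.2655
  f5: (p4, p6, p2) → 28.6947
  f6: (p4, p5, p6) → 46.5470
  f7: (p1, p0, p2) → 49.7293
  f8: (p1, p0, p8) → 69.8651
  f9: (p1, p7, p8) → 20.6967
  f10: (p9, p7, p5) → 5.4993
  f11: (p9, p4, p5) → 77.7638
  f12: (p9, p4, p2) → 55.3143
  f13: (p9, p1, p2) → 32.4212
  f14: (p9, p1, p7) → 8.6806
Σ area = 533.754

Check V−E+F: 9 − 21 + 14 = 2.

facets=14 area=533.754


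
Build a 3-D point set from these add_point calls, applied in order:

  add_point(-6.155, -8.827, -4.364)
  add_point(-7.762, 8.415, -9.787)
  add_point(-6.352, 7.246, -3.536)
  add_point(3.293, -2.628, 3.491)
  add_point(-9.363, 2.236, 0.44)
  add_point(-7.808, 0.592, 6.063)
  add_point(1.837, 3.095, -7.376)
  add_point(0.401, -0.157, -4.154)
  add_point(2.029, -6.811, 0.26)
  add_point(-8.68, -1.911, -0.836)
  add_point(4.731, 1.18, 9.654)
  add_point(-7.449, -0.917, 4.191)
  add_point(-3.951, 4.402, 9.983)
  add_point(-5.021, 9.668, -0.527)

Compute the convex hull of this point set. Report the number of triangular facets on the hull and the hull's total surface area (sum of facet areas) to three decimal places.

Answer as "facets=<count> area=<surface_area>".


Extreme-point indices: [0, 1, 3, 4, 5, 6, 8, 9, 10, 12, 13] — 11 of 14 on the boundary.

Per-facet area ½‖(b−a)×(c−a)‖:
  f1: (p6, p1, p0) → 82.3386
  f2: (p8, p6, p0) → 59.5314
  f3: (p8, p5, p10) → 74.0677
  f4: (p8, p5, p0) → 62.4892
  f5: (p9, p5, p4) → 13.3068
  f6: (p9, p5, p0) → 22.8283
  f7: (p9, p1, p4) → 25.8458
  f8: (p9, p1, p0) → 52.6686
  f9: (p12, p5, p4) → 17.1040
  f10: (p12, p5, p10) → 29.3533
  f11: (p3, p6, p10) → 39.0819
  f12: (p3, p8, p10) → 6.9451
  f13: (p3, p8, p6) → 32.9712
  f14: (p13, p12, p10) → 53.4895
  f15: (p13, p6, p10) → 92.6502
  f16: (p13, p6, p1) → 50.5258
  f17: (p13, p1, p4) → 41.7258
  f18: (p13, p12, p4) → 45.9874
Σ area = 802.910

Euler: V−E+F = 11−27+18 = 2.

facets=18 area=802.910


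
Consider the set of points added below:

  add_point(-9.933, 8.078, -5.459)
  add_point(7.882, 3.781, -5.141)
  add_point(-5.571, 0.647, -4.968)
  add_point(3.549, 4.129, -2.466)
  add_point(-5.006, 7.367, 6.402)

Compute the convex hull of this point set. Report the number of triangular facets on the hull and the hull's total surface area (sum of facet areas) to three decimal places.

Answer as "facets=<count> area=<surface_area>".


Hull vertices (5/5): indices [0, 1, 2, 3, 4].

Triangle areas on the boundary:
  f1: (p2, p1, p0) → 56.9391
  f2: (p4, p1, p0) → 107.9775
  f3: (p4, p2, p0) → 53.0622
  f4: (p3, p2, p1) → 20.2881
  f5: (p3, p4, p1) → 9.9343
  f6: (p3, p4, p2) → 60.2057
Σ area = 308.407

Euler: V−E+F = 5−9+6 = 2.

facets=6 area=308.407


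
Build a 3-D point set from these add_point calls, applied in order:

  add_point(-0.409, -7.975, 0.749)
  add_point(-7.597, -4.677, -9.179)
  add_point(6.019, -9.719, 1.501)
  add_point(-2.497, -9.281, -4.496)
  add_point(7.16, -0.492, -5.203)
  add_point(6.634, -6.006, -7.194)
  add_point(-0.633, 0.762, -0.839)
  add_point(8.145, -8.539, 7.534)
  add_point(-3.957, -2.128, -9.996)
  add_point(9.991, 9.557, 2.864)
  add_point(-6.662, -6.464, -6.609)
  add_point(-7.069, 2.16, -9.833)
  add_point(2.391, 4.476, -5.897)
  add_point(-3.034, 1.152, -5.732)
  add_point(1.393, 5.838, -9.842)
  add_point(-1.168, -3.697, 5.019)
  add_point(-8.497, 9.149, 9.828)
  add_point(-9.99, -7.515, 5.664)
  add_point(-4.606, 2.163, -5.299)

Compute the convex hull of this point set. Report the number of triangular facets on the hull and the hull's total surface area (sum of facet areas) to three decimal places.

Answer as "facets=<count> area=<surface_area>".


facets=22 area=1412.678

Extreme-point indices: [1, 2, 3, 4, 5, 7, 8, 9, 10, 11, 14, 16, 17] — 13 of 19 on the boundary.

Triangle areas on the boundary:
  f1: (p7, p2, p17) → 54.1808
  f2: (p3, p2, p17) → 66.4185
  f3: (p5, p7, p9) → 129.4838
  f4: (p5, p7, p2) → 20.0671
  f5: (p5, p3, p2) → 43.0126
  f6: (p16, p7, p17) → 157.1589
  f7: (p16, p7, p9) → 181.8176
  f8: (p16, p11, p17) → 151.2756
  f9: (p10, p3, p17) → 33.9747
  f10: (p4, p5, p9) → 13.2995
  f11: (p14, p11, p8) → 23.8772
  f12: (p14, p5, p8) → 54.2054
  f13: (p14, p4, p5) → 26.3329
  f14: (p14, p4, p9) → 64.0570
  f15: (p14, p16, p9) → 151.7578
  f16: (p14, p16, p11) → 96.2548
  f17: (p1, p11, p8) → 11.9721
  f18: (p1, p5, p8) → 22.7014
  f19: (p1, p11, p17) → 50.4616
  f20: (p1, p10, p17) → 14.3089
  f21: (p1, p5, p3) → 40.7849
  f22: (p1, p10, p3) → 5.2751
Σ area = 1412.678

Check V−E+F: 13 − 33 + 22 = 2.


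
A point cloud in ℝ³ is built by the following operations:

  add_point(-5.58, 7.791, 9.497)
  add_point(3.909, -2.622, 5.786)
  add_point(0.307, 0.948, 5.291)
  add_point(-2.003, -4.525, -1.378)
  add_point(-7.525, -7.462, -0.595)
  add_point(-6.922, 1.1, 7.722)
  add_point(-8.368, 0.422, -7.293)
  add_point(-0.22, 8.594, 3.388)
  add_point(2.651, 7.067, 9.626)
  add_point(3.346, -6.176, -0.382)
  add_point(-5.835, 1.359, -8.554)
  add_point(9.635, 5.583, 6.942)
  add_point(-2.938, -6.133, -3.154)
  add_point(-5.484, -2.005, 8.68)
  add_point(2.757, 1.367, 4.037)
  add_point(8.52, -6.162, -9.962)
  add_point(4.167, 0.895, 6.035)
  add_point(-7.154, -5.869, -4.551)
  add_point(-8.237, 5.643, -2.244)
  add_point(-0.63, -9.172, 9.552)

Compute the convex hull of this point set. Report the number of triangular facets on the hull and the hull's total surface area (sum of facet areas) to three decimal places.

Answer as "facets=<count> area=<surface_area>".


Points on the hull: [0, 4, 5, 6, 7, 8, 10, 11, 13, 15, 17, 18, 19] (13 of 20).

Triangle areas on the boundary:
  f1: (p15, p19, p11) → 173.4988
  f2: (p10, p15, p6) → 18.6032
  f3: (p4, p15, p19) → 115.1532
  f4: (p8, p19, p11) → 63.1817
  f5: (p8, p0, p19) → 68.0279
  f6: (p7, p8, p11) → 26.6843
  f7: (p7, p8, p0) → 26.1109
  f8: (p7, p15, p11) → 110.9225
  f9: (p7, p10, p15) → 122.3143
  f10: (p17, p15, p6) → 57.7104
  f11: (p17, p4, p6) → 10.8757
  f12: (p17, p4, p15) → 32.8799
  f13: (p13, p0, p19) → 24.5953
  f14: (p13, p4, p19) → 46.4607
  f15: (p18, p10, p6) → 10.8108
  f16: (p18, p7, p10) → 38.2681
  f17: (p18, p7, p0) → 41.4226
  f18: (p18, p4, p6) → 37.5249
  f19: (p5, p13, p0) → 9.1358
  f20: (p5, p13, p4) → 19.2910
  f21: (p5, p18, p0) → 38.5058
  f22: (p5, p18, p4) → 62.0021
Σ area = 1153.980

Check V−E+F: 13 − 33 + 22 = 2.

facets=22 area=1153.980


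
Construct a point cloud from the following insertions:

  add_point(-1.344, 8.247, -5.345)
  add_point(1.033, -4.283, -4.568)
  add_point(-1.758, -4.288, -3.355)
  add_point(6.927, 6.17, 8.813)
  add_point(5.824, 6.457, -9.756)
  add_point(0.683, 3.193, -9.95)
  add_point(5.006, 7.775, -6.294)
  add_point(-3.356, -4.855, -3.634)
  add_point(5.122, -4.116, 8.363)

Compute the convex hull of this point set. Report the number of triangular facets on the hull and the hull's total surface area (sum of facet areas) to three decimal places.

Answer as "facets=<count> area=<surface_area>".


facets=12 area=580.010

Hull vertices (8/9): indices [0, 1, 3, 4, 5, 6, 7, 8].

Facet areas (half cross-product norm):
  f1: (p0, p3, p7) → 109.0736
  f2: (p5, p0, p7) → 39.1822
  f3: (p8, p3, p7) → 75.5611
  f4: (p1, p5, p7) → 20.4853
  f5: (p1, p8, p7) → 30.5317
  f6: (p4, p8, p3) → 97.1619
  f7: (p4, p5, p0) → 21.4437
  f8: (p4, p1, p5) → 25.9315
  f9: (p4, p1, p8) → 84.1195
  f10: (p6, p0, p3) → 49.2865
  f11: (p6, p4, p3) → 15.9012
  f12: (p6, p4, p0) → 11.3317
Σ area = 580.010

Euler characteristic 8−18+12 = 2 ✓


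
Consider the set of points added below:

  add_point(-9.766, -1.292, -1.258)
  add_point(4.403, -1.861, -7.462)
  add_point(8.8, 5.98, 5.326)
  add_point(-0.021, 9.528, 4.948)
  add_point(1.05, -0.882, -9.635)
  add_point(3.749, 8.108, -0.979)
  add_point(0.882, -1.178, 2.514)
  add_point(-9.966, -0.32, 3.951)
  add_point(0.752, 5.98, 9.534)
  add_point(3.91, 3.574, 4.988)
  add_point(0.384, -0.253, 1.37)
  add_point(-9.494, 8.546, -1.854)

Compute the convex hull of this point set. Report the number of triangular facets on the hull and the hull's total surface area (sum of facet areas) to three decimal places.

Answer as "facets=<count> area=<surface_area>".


Points on the hull: [0, 1, 2, 3, 4, 5, 6, 7, 8, 11] (10 of 12).

Area of each hull facet:
  f1: (p8, p3, p2) → 25.7447
  f2: (p8, p11, p7) → 70.8655
  f3: (p8, p11, p3) → 29.4085
  f4: (p6, p8, p7) → 54.3168
  f5: (p6, p8, p2) → 42.8844
  f6: (p5, p3, p2) → 28.9407
  f7: (p5, p11, p3) → 41.8288
  f8: (p5, p11, p4) → 82.4580
  f9: (p0, p11, p7) → 25.9449
  f10: (p0, p11, p4) → 67.2085
  f11: (p0, p6, p7) → 28.6256
  f12: (p1, p6, p2) → 58.4534
  f13: (p1, p5, p2) → 49.0710
  f14: (p1, p5, p4) → 24.4733
  f15: (p1, p0, p4) → 26.7312
  f16: (p1, p0, p6) → 59.8802
Σ area = 716.835

Euler: V−E+F = 10−24+16 = 2.

facets=16 area=716.835


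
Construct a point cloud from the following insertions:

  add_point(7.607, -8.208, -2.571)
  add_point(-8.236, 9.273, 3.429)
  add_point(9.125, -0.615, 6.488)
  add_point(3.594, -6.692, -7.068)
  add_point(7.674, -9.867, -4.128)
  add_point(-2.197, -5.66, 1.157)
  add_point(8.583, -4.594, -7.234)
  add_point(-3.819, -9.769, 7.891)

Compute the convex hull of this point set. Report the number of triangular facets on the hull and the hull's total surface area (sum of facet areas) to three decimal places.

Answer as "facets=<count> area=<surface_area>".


facets=10 area=725.945

Points on the hull: [1, 2, 3, 4, 5, 6, 7] (7 of 8).

Per-facet area ½‖(b−a)×(c−a)‖:
  f1: (p7, p2, p1) → 147.1467
  f2: (p6, p2, p1) → 144.3671
  f3: (p3, p6, p1) → 59.2942
  f4: (p5, p7, p1) → 62.9462
  f5: (p5, p3, p1) → 74.6453
  f6: (p5, p3, p7) → 27.2357
  f7: (p4, p3, p6) → 14.6854
  f8: (p4, p6, p2) → 42.9465
  f9: (p4, p3, p7) → 49.0946
  f10: (p4, p7, p2) → 103.5836
Σ area = 725.945

Check V−E+F: 7 − 15 + 10 = 2.


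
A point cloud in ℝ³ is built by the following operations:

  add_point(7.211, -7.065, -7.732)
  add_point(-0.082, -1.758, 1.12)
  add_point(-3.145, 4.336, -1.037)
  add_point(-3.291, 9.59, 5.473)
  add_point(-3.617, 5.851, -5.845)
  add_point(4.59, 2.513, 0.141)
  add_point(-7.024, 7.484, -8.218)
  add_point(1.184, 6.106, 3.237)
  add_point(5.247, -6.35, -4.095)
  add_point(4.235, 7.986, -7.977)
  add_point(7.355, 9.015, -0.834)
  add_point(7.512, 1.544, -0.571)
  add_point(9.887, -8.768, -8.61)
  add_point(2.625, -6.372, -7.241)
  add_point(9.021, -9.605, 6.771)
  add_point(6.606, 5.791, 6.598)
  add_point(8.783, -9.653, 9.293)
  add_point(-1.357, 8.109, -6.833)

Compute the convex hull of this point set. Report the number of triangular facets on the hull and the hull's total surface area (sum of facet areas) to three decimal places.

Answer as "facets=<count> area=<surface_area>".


Extreme-point indices: [1, 3, 6, 9, 10, 12, 13, 14, 15, 16, 17] — 11 of 18 on the boundary.

Facet areas (half cross-product norm):
  f1: (p13, p12, p6) → 41.4522
  f2: (p17, p3, p6) → 36.6339
  f3: (p17, p10, p3) → 59.8669
  f4: (p14, p10, p12) → 141.2096
  f5: (p14, p10, p16) → 23.5985
  f6: (p14, p13, p12) → 58.5729
  f7: (p14, p13, p16) → 10.4407
  f8: (p15, p16, p3) → 73.3838
  f9: (p15, p10, p3) → 42.8609
  f10: (p15, p10, p16) → 54.6167
  f11: (p1, p13, p6) → 73.2759
  f12: (p1, p13, p16) → 71.4185
  f13: (p1, p3, p6) → 82.7780
  f14: (p1, p16, p3) → 80.6598
  f15: (p9, p10, p12) → 69.5232
  f16: (p9, p17, p10) → 21.9724
  f17: (p9, p12, p6) → 95.8474
  f18: (p9, p17, p6) → 7.4213
Σ area = 1045.533

Euler: V−E+F = 11−27+18 = 2.

facets=18 area=1045.533


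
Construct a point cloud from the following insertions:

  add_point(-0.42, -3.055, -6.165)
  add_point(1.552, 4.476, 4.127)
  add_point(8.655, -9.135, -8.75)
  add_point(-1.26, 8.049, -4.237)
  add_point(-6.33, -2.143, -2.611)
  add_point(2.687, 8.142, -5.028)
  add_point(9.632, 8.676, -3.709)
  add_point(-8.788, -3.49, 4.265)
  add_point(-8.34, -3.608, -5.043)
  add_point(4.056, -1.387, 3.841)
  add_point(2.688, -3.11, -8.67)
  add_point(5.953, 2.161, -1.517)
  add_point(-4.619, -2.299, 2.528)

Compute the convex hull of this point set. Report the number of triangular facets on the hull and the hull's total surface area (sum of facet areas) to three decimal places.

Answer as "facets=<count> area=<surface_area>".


Points on the hull: [1, 2, 3, 5, 6, 7, 8, 9, 10] (9 of 13).

Per-facet area ½‖(b−a)×(c−a)‖:
  f1: (p9, p2, p7) → 97.8951
  f2: (p9, p2, p6) → 104.3619
  f3: (p8, p3, p7) → 63.5996
  f4: (p8, p2, p7) → 82.3154
  f5: (p5, p3, p6) → 5.4064
  f6: (p1, p3, p6) → 49.3375
  f7: (p1, p9, p6) → 38.3191
  f8: (p1, p3, p7) → 62.1336
  f9: (p1, p9, p7) → 40.3359
  f10: (p10, p8, p3) → 68.2798
  f11: (p10, p5, p3) → 23.7927
  f12: (p10, p8, p2) → 37.8442
  f13: (p10, p2, p6) → 59.8505
  f14: (p10, p5, p6) → 41.5719
Σ area = 775.044

Euler characteristic 9−21+14 = 2 ✓

facets=14 area=775.044


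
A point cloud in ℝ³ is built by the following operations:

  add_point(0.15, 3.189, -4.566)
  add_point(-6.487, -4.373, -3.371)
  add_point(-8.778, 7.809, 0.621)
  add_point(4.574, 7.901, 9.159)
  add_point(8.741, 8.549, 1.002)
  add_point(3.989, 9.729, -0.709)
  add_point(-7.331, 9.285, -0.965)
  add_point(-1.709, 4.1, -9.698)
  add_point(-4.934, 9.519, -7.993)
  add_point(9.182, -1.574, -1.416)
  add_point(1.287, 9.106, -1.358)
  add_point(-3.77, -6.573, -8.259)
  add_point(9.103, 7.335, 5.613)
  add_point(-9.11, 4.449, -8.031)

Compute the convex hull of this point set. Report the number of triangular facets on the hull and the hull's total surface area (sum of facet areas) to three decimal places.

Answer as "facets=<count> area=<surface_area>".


Extreme-point indices: [1, 2, 3, 4, 5, 6, 7, 8, 9, 11, 12, 13] — 12 of 14 on the boundary.

Area of each hull facet:
  f1: (p1, p3, p9) → 119.0412
  f2: (p6, p3, p5) → 56.8051
  f3: (p12, p3, p9) → 29.0799
  f4: (p4, p7, p9) → 74.2064
  f5: (p4, p12, p9) → 24.8981
  f6: (p4, p3, p5) → 23.6777
  f7: (p4, p12, p3) → 11.9080
  f8: (p11, p1, p9) → 46.2773
  f9: (p11, p7, p9) → 77.2588
  f10: (p11, p1, p13) → 30.9408
  f11: (p11, p7, p13) → 41.0501
  f12: (p8, p6, p5) → 40.1246
  f13: (p8, p4, p5) → 12.1175
  f14: (p8, p4, p7) → 50.7826
  f15: (p8, p7, p13) → 20.2678
  f16: (p8, p6, p13) → 23.7796
  f17: (p2, p1, p3) → 103.1693
  f18: (p2, p6, p3) → 20.4327
  f19: (p2, p1, p13) → 47.5563
  f20: (p2, p6, p13) → 11.3677
Σ area = 864.741

Check V−E+F: 12 − 30 + 20 = 2.

facets=20 area=864.741


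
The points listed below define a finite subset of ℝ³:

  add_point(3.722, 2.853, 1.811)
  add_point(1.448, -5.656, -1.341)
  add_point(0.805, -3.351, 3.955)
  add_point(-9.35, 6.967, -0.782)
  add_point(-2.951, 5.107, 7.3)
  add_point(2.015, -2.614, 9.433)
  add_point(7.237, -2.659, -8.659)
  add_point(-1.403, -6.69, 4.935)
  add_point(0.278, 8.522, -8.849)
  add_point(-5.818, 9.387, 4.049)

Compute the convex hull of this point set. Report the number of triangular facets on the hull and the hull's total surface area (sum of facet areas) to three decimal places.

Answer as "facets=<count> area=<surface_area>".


9 of the 10 inputs are extreme points: [0, 1, 3, 4, 5, 6, 7, 8, 9].

Area of each hull facet:
  f1: (p5, p7, p6) → 57.3335
  f2: (p8, p6, p3) → 79.8094
  f3: (p1, p6, p3) → 80.1646
  f4: (p1, p7, p3) → 56.9441
  f5: (p1, p7, p6) → 9.6463
  f6: (p9, p8, p3) → 40.8466
  f7: (p0, p5, p6) → 51.8409
  f8: (p0, p8, p6) → 69.5663
  f9: (p0, p9, p8) → 70.2608
  f10: (p4, p0, p5) → 37.3321
  f11: (p4, p0, p9) → 26.6426
  f12: (p4, p5, p7) → 32.7357
  f13: (p4, p7, p3) → 63.2157
  f14: (p4, p9, p3) → 18.0748
Σ area = 694.413

Check V−E+F: 9 − 21 + 14 = 2.

facets=14 area=694.413


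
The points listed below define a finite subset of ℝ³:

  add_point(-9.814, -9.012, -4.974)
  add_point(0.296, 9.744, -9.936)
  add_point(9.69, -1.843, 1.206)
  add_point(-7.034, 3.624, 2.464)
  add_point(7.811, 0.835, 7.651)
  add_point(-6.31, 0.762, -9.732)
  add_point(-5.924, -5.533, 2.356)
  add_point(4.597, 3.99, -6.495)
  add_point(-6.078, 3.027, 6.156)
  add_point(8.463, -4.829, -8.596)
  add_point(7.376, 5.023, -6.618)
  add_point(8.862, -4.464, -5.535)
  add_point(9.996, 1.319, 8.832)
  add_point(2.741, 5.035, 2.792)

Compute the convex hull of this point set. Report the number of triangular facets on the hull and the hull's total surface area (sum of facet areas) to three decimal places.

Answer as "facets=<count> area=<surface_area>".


facets=20 area=1039.467

Points on the hull: [0, 1, 2, 3, 5, 6, 8, 9, 10, 11, 12, 13] (12 of 14).

Facet areas (half cross-product norm):
  f1: (p6, p8, p0) → 31.0266
  f2: (p6, p8, p12) → 76.6571
  f3: (p6, p2, p12) → 66.3310
  f4: (p3, p8, p0) → 26.5008
  f5: (p3, p8, p1) → 21.5053
  f6: (p13, p1, p12) → 41.8393
  f7: (p13, p8, p12) → 45.4813
  f8: (p13, p8, p1) → 64.7393
  f9: (p5, p9, p0) → 90.3417
  f10: (p5, p9, p1) → 85.0963
  f11: (p5, p3, p0) → 69.7813
  f12: (p5, p3, p1) → 69.3562
  f13: (p11, p9, p0) → 29.6577
  f14: (p11, p9, p2) → 2.8070
  f15: (p11, p6, p0) → 75.5371
  f16: (p11, p6, p2) → 58.0766
  f17: (p10, p9, p1) → 39.5355
  f18: (p10, p9, p2) → 46.4383
  f19: (p10, p1, p12) → 59.1806
  f20: (p10, p2, p12) → 39.5780
Σ area = 1039.467

Euler characteristic 12−30+20 = 2 ✓


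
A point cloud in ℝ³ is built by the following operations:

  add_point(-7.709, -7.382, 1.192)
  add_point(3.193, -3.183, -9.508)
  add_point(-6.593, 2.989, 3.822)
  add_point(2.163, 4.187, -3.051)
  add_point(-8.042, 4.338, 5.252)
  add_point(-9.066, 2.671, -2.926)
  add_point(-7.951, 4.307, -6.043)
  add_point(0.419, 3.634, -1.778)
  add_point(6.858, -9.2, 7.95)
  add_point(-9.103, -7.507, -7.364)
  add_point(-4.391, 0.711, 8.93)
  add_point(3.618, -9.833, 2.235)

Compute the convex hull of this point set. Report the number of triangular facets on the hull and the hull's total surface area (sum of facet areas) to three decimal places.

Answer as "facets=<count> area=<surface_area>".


Hull vertices (10/12): indices [0, 1, 3, 4, 5, 6, 8, 9, 10, 11].

Facet areas (half cross-product norm):
  f1: (p6, p1, p9) → 72.4452
  f2: (p0, p4, p9) → 50.7309
  f3: (p11, p1, p9) → 85.7855
  f4: (p11, p1, p8) → 30.8593
  f5: (p11, p0, p9) → 48.9418
  f6: (p11, p0, p8) → 32.4340
  f7: (p5, p4, p9) → 38.3297
  f8: (p5, p6, p9) → 20.4507
  f9: (p5, p6, p4) → 11.1424
  f10: (p3, p6, p4) → 57.2597
  f11: (p3, p6, p1) → 51.8067
  f12: (p3, p1, p8) → 86.9334
  f13: (p10, p0, p8) → 84.0212
  f14: (p10, p0, p4) → 36.5072
  f15: (p10, p3, p8) → 102.7410
  f16: (p10, p3, p4) → 41.4534
Σ area = 851.842

Euler characteristic 10−24+16 = 2 ✓

facets=16 area=851.842


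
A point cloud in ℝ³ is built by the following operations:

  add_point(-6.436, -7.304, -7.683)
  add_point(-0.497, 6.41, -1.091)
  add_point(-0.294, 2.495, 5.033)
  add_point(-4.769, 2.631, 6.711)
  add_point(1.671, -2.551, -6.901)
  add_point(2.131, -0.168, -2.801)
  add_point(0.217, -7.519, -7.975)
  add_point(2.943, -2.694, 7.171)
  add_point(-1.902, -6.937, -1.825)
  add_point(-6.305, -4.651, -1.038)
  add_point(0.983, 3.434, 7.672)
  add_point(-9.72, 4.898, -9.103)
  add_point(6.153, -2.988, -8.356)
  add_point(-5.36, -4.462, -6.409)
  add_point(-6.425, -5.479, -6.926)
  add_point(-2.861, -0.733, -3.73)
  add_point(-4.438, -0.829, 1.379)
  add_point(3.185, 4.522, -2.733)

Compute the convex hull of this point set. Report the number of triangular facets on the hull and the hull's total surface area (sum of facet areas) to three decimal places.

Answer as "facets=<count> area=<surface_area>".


facets=18 area=729.768

Extreme-point indices: [0, 1, 3, 6, 7, 8, 9, 10, 11, 12, 17] — 11 of 18 on the boundary.

Triangle areas on the boundary:
  f1: (p6, p12, p11) → 59.5971
  f2: (p17, p12, p11) → 70.7813
  f3: (p0, p6, p11) → 40.6180
  f4: (p0, p9, p11) → 44.0848
  f5: (p3, p9, p11) → 69.6005
  f6: (p7, p6, p12) → 58.0984
  f7: (p7, p3, p10) → 18.7662
  f8: (p7, p3, p9) → 49.0333
  f9: (p7, p17, p12) → 60.2916
  f10: (p7, p17, p10) → 34.4663
  f11: (p1, p17, p11) → 25.8896
  f12: (p1, p17, p10) → 20.7949
  f13: (p1, p3, p11) → 58.8467
  f14: (p1, p3, p10) → 26.6099
  f15: (p8, p0, p6) → 20.2291
  f16: (p8, p7, p6) → 27.2113
  f17: (p8, p0, p9) → 17.1558
  f18: (p8, p7, p9) → 27.6936
Σ area = 729.768

Check V−E+F: 11 − 27 + 18 = 2.


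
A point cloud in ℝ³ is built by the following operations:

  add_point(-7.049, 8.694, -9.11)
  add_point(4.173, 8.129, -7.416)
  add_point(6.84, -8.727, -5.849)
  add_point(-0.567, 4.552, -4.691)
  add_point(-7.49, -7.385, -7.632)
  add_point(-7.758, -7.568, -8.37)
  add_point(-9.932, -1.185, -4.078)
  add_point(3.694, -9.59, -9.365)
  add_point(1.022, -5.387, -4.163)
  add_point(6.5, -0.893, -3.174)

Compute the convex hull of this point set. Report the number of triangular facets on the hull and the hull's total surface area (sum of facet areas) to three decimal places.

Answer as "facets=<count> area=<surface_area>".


facets=16 area=613.129

Points on the hull: [0, 1, 2, 3, 4, 5, 6, 7, 8, 9] (10 of 10).

Facet areas (half cross-product norm):
  f1: (p5, p0, p6) → 42.2659
  f2: (p8, p9, p6) → 36.6107
  f3: (p8, p9, p2) → 23.5484
  f4: (p3, p0, p6) → 45.6898
  f5: (p3, p9, p6) → 46.7741
  f6: (p7, p5, p0) → 94.3284
  f7: (p4, p8, p2) → 26.7604
  f8: (p4, p7, p2) → 24.0787
  f9: (p4, p7, p5) → 4.6011
  f10: (p4, p5, p6) → 2.6192
  f11: (p4, p8, p6) → 35.4646
  f12: (p1, p3, p0) → 28.9163
  f13: (p1, p3, p9) → 29.1464
  f14: (p1, p7, p0) → 101.3137
  f15: (p1, p9, p2) → 29.9145
  f16: (p1, p7, p2) → 41.0968
Σ area = 613.129

Euler: V−E+F = 10−24+16 = 2.


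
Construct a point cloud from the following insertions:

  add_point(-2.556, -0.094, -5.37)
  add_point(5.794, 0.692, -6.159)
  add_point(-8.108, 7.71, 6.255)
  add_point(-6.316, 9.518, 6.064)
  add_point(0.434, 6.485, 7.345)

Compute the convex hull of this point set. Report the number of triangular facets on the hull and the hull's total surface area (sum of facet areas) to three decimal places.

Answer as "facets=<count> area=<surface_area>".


facets=6 area=269.259

5 of the 5 inputs are extreme points: [0, 1, 2, 3, 4].

Per-facet area ½‖(b−a)×(c−a)‖:
  f1: (p4, p0, p2) → 61.6438
  f2: (p4, p0, p1) → 60.7749
  f3: (p3, p0, p2) → 19.2006
  f4: (p3, p0, p1) → 62.7635
  f5: (p3, p4, p2) → 9.0417
  f6: (p3, p4, p1) → 55.8345
Σ area = 269.259

Euler characteristic 5−9+6 = 2 ✓


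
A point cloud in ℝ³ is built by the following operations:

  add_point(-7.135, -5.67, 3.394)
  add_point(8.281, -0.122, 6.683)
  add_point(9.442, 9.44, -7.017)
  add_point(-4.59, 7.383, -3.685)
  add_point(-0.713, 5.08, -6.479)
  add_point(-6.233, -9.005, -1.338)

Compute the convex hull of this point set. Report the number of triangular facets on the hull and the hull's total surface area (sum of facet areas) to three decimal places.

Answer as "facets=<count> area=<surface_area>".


facets=8 area=614.296

Hull vertices (6/6): indices [0, 1, 2, 3, 4, 5].

Triangle areas on the boundary:
  f1: (p5, p1, p0) → 47.9050
  f2: (p5, p1, p2) → 157.4744
  f3: (p3, p1, p0) → 117.8691
  f4: (p3, p1, p2) → 114.9612
  f5: (p3, p5, p0) → 43.9644
  f6: (p4, p5, p2) → 64.8023
  f7: (p4, p3, p2) → 24.9724
  f8: (p4, p3, p5) → 42.3470
Σ area = 614.296

Euler characteristic 6−12+8 = 2 ✓


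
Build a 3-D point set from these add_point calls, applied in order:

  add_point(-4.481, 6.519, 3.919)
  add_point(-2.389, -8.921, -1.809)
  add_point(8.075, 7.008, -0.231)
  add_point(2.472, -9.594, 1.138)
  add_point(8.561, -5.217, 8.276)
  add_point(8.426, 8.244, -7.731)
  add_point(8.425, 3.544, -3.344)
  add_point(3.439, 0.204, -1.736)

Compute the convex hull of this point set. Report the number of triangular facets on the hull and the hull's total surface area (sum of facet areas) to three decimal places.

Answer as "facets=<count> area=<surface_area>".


facets=10 area=627.937

Points on the hull: [0, 1, 2, 3, 4, 5, 6] (7 of 8).

Area of each hull facet:
  f1: (p2, p4, p0) → 97.0150
  f2: (p2, p5, p0) → 46.9932
  f3: (p2, p5, p4) → 40.7950
  f4: (p1, p4, p0) → 118.7213
  f5: (p1, p3, p4) → 17.5922
  f6: (p1, p5, p0) → 141.0933
  f7: (p1, p3, p5) → 59.3310
  f8: (p6, p5, p4) → 8.1019
  f9: (p6, p3, p4) → 71.8300
  f10: (p6, p3, p5) → 26.4638
Σ area = 627.937

Euler characteristic 7−15+10 = 2 ✓


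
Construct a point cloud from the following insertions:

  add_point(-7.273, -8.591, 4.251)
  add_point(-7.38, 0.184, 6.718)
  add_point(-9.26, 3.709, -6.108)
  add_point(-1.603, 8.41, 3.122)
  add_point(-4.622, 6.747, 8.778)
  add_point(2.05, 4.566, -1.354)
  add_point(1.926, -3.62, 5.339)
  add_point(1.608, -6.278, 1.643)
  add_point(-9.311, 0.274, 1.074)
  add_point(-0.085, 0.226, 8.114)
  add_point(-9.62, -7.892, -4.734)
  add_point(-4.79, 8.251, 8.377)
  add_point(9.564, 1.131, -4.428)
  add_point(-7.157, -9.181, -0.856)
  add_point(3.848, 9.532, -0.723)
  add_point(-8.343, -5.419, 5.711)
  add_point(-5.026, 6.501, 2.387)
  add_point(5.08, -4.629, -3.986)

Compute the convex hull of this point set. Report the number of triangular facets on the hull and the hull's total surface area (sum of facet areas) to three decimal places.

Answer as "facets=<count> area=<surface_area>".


Extreme-point indices: [0, 1, 2, 3, 4, 6, 7, 8, 9, 10, 11, 12, 13, 14, 15, 17] — 16 of 18 on the boundary.

Facet areas (half cross-product norm):
  f1: (p2, p12, p10) → 110.7359
  f2: (p8, p2, p10) → 39.3208
  f3: (p14, p2, p12) → 82.7959
  f4: (p17, p12, p10) → 35.4818
  f5: (p15, p8, p10) → 35.8542
  f6: (p11, p8, p2) → 44.9812
  f7: (p9, p15, p4) → 41.0024
  f8: (p9, p11, p4) → 3.5213
  f9: (p9, p11, p14) → 56.3545
  f10: (p9, p6, p12) → 31.9895
  f11: (p9, p14, p12) → 71.6724
  f12: (p0, p15, p10) → 16.4802
  f13: (p0, p9, p6) → 27.0161
  f14: (p0, p9, p15) → 17.7019
  f15: (p7, p6, p12) → 28.4124
  f16: (p7, p17, p12) → 20.7687
  f17: (p7, p0, p6) → 21.7673
  f18: (p3, p14, p2) → 43.1833
  f19: (p3, p11, p2) → 37.8352
  f20: (p3, p11, p14) → 8.7168
  f21: (p1, p15, p8) → 16.8590
  f22: (p1, p11, p8) → 24.8338
  f23: (p1, p15, p4) → 5.2052
  f24: (p1, p11, p4) → 3.9045
  f25: (p13, p0, p10) → 7.9078
  f26: (p13, p7, p0) → 23.6556
  f27: (p13, p17, p10) → 31.4513
  f28: (p13, p7, p17) → 30.8364
Σ area = 920.245

Check V−E+F: 16 − 42 + 28 = 2.

facets=28 area=920.245


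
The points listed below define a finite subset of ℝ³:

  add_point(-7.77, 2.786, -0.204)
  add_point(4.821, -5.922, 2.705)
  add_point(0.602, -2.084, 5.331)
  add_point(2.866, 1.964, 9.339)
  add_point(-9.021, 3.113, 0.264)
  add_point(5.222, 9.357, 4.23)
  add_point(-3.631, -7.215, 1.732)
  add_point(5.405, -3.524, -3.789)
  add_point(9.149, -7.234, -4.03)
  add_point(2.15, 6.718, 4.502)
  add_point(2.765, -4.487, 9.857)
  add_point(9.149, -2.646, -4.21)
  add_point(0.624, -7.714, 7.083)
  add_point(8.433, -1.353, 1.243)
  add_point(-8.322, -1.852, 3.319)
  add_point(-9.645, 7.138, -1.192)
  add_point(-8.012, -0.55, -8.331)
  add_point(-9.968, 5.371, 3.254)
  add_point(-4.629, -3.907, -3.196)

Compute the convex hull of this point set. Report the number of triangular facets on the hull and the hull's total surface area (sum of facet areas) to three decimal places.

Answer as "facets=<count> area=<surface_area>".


12 of the 19 inputs are extreme points: [3, 5, 6, 8, 10, 11, 12, 13, 14, 15, 16, 17].

Facet areas (half cross-product norm):
  f1: (p3, p5, p17) → 66.5877
  f2: (p3, p10, p17) → 45.7434
  f3: (p13, p10, p8) → 39.8188
  f4: (p13, p3, p5) → 45.7828
  f5: (p13, p3, p10) → 32.5126
  f6: (p15, p5, p17) → 37.5325
  f7: (p15, p16, p17) → 23.6811
  f8: (p15, p16, p5) → 83.3605
  f9: (p11, p16, p8) → 40.4724
  f10: (p11, p16, p5) → 131.8559
  f11: (p11, p13, p8) → 12.7321
  f12: (p11, p13, p5) → 28.3865
  f13: (p14, p10, p17) → 44.8664
  f14: (p14, p16, p17) → 43.1692
  f15: (p12, p10, p8) → 32.9216
  f16: (p12, p14, p10) → 26.4734
  f17: (p6, p16, p8) → 90.0002
  f18: (p6, p12, p8) → 46.5819
  f19: (p6, p14, p16) → 42.3071
  f20: (p6, p12, p14) → 23.9984
Σ area = 938.784

Euler characteristic 12−30+20 = 2 ✓

facets=20 area=938.784
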